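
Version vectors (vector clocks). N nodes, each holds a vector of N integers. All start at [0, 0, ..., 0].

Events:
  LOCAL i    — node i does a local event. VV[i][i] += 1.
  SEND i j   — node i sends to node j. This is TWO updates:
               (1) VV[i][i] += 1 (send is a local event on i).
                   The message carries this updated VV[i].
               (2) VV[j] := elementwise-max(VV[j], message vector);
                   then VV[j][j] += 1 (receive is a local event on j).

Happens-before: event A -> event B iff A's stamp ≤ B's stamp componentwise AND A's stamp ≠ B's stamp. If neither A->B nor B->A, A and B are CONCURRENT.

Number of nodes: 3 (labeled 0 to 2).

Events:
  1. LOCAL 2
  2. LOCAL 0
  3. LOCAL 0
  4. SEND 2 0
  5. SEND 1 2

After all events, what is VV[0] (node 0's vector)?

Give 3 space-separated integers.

Initial: VV[0]=[0, 0, 0]
Initial: VV[1]=[0, 0, 0]
Initial: VV[2]=[0, 0, 0]
Event 1: LOCAL 2: VV[2][2]++ -> VV[2]=[0, 0, 1]
Event 2: LOCAL 0: VV[0][0]++ -> VV[0]=[1, 0, 0]
Event 3: LOCAL 0: VV[0][0]++ -> VV[0]=[2, 0, 0]
Event 4: SEND 2->0: VV[2][2]++ -> VV[2]=[0, 0, 2], msg_vec=[0, 0, 2]; VV[0]=max(VV[0],msg_vec) then VV[0][0]++ -> VV[0]=[3, 0, 2]
Event 5: SEND 1->2: VV[1][1]++ -> VV[1]=[0, 1, 0], msg_vec=[0, 1, 0]; VV[2]=max(VV[2],msg_vec) then VV[2][2]++ -> VV[2]=[0, 1, 3]
Final vectors: VV[0]=[3, 0, 2]; VV[1]=[0, 1, 0]; VV[2]=[0, 1, 3]

Answer: 3 0 2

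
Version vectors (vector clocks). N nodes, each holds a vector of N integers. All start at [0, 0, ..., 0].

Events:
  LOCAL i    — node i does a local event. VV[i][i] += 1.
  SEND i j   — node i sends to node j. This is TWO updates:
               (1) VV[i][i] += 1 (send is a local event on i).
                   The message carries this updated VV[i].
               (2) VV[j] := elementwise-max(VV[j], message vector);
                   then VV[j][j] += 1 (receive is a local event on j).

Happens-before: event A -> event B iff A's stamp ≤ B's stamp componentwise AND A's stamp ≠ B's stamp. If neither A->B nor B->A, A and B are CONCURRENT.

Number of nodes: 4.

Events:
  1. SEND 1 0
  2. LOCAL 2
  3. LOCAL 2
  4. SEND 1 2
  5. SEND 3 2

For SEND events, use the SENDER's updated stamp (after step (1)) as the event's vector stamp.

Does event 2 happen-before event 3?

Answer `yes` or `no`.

Answer: yes

Derivation:
Initial: VV[0]=[0, 0, 0, 0]
Initial: VV[1]=[0, 0, 0, 0]
Initial: VV[2]=[0, 0, 0, 0]
Initial: VV[3]=[0, 0, 0, 0]
Event 1: SEND 1->0: VV[1][1]++ -> VV[1]=[0, 1, 0, 0], msg_vec=[0, 1, 0, 0]; VV[0]=max(VV[0],msg_vec) then VV[0][0]++ -> VV[0]=[1, 1, 0, 0]
Event 2: LOCAL 2: VV[2][2]++ -> VV[2]=[0, 0, 1, 0]
Event 3: LOCAL 2: VV[2][2]++ -> VV[2]=[0, 0, 2, 0]
Event 4: SEND 1->2: VV[1][1]++ -> VV[1]=[0, 2, 0, 0], msg_vec=[0, 2, 0, 0]; VV[2]=max(VV[2],msg_vec) then VV[2][2]++ -> VV[2]=[0, 2, 3, 0]
Event 5: SEND 3->2: VV[3][3]++ -> VV[3]=[0, 0, 0, 1], msg_vec=[0, 0, 0, 1]; VV[2]=max(VV[2],msg_vec) then VV[2][2]++ -> VV[2]=[0, 2, 4, 1]
Event 2 stamp: [0, 0, 1, 0]
Event 3 stamp: [0, 0, 2, 0]
[0, 0, 1, 0] <= [0, 0, 2, 0]? True. Equal? False. Happens-before: True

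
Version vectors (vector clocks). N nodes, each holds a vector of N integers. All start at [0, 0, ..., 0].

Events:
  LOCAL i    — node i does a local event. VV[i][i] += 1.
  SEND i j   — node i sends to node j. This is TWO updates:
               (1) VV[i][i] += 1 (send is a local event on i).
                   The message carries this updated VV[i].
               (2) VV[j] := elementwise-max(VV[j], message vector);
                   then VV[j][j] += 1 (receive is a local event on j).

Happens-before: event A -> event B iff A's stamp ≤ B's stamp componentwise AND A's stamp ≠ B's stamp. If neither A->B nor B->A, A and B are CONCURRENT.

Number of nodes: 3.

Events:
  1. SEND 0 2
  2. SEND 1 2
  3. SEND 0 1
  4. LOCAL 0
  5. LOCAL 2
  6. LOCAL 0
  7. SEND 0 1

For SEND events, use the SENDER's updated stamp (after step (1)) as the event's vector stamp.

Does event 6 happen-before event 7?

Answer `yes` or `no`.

Answer: yes

Derivation:
Initial: VV[0]=[0, 0, 0]
Initial: VV[1]=[0, 0, 0]
Initial: VV[2]=[0, 0, 0]
Event 1: SEND 0->2: VV[0][0]++ -> VV[0]=[1, 0, 0], msg_vec=[1, 0, 0]; VV[2]=max(VV[2],msg_vec) then VV[2][2]++ -> VV[2]=[1, 0, 1]
Event 2: SEND 1->2: VV[1][1]++ -> VV[1]=[0, 1, 0], msg_vec=[0, 1, 0]; VV[2]=max(VV[2],msg_vec) then VV[2][2]++ -> VV[2]=[1, 1, 2]
Event 3: SEND 0->1: VV[0][0]++ -> VV[0]=[2, 0, 0], msg_vec=[2, 0, 0]; VV[1]=max(VV[1],msg_vec) then VV[1][1]++ -> VV[1]=[2, 2, 0]
Event 4: LOCAL 0: VV[0][0]++ -> VV[0]=[3, 0, 0]
Event 5: LOCAL 2: VV[2][2]++ -> VV[2]=[1, 1, 3]
Event 6: LOCAL 0: VV[0][0]++ -> VV[0]=[4, 0, 0]
Event 7: SEND 0->1: VV[0][0]++ -> VV[0]=[5, 0, 0], msg_vec=[5, 0, 0]; VV[1]=max(VV[1],msg_vec) then VV[1][1]++ -> VV[1]=[5, 3, 0]
Event 6 stamp: [4, 0, 0]
Event 7 stamp: [5, 0, 0]
[4, 0, 0] <= [5, 0, 0]? True. Equal? False. Happens-before: True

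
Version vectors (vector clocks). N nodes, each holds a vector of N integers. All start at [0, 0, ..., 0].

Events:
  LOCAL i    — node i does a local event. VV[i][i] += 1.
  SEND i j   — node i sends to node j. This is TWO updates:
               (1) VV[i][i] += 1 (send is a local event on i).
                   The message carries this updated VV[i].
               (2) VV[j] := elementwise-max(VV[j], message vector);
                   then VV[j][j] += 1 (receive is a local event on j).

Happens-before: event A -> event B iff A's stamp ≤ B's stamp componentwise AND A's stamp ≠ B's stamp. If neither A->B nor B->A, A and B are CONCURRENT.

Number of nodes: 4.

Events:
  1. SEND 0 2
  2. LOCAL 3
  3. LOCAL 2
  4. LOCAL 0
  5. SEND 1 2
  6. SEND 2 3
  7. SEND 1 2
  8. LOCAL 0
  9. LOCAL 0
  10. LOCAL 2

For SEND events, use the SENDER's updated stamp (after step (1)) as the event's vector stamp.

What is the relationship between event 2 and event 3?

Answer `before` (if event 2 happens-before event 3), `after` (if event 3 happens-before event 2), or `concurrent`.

Answer: concurrent

Derivation:
Initial: VV[0]=[0, 0, 0, 0]
Initial: VV[1]=[0, 0, 0, 0]
Initial: VV[2]=[0, 0, 0, 0]
Initial: VV[3]=[0, 0, 0, 0]
Event 1: SEND 0->2: VV[0][0]++ -> VV[0]=[1, 0, 0, 0], msg_vec=[1, 0, 0, 0]; VV[2]=max(VV[2],msg_vec) then VV[2][2]++ -> VV[2]=[1, 0, 1, 0]
Event 2: LOCAL 3: VV[3][3]++ -> VV[3]=[0, 0, 0, 1]
Event 3: LOCAL 2: VV[2][2]++ -> VV[2]=[1, 0, 2, 0]
Event 4: LOCAL 0: VV[0][0]++ -> VV[0]=[2, 0, 0, 0]
Event 5: SEND 1->2: VV[1][1]++ -> VV[1]=[0, 1, 0, 0], msg_vec=[0, 1, 0, 0]; VV[2]=max(VV[2],msg_vec) then VV[2][2]++ -> VV[2]=[1, 1, 3, 0]
Event 6: SEND 2->3: VV[2][2]++ -> VV[2]=[1, 1, 4, 0], msg_vec=[1, 1, 4, 0]; VV[3]=max(VV[3],msg_vec) then VV[3][3]++ -> VV[3]=[1, 1, 4, 2]
Event 7: SEND 1->2: VV[1][1]++ -> VV[1]=[0, 2, 0, 0], msg_vec=[0, 2, 0, 0]; VV[2]=max(VV[2],msg_vec) then VV[2][2]++ -> VV[2]=[1, 2, 5, 0]
Event 8: LOCAL 0: VV[0][0]++ -> VV[0]=[3, 0, 0, 0]
Event 9: LOCAL 0: VV[0][0]++ -> VV[0]=[4, 0, 0, 0]
Event 10: LOCAL 2: VV[2][2]++ -> VV[2]=[1, 2, 6, 0]
Event 2 stamp: [0, 0, 0, 1]
Event 3 stamp: [1, 0, 2, 0]
[0, 0, 0, 1] <= [1, 0, 2, 0]? False
[1, 0, 2, 0] <= [0, 0, 0, 1]? False
Relation: concurrent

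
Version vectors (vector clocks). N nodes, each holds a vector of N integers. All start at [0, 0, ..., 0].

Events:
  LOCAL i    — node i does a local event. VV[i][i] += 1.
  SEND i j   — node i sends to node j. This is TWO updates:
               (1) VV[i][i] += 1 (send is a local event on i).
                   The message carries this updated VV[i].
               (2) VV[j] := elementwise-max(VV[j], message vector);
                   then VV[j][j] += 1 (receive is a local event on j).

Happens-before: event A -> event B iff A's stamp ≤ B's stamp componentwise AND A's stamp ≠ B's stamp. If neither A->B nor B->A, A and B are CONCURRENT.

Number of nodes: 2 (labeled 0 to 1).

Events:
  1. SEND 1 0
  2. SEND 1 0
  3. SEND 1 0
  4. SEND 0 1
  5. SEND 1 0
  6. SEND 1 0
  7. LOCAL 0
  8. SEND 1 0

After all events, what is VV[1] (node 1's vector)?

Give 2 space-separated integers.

Initial: VV[0]=[0, 0]
Initial: VV[1]=[0, 0]
Event 1: SEND 1->0: VV[1][1]++ -> VV[1]=[0, 1], msg_vec=[0, 1]; VV[0]=max(VV[0],msg_vec) then VV[0][0]++ -> VV[0]=[1, 1]
Event 2: SEND 1->0: VV[1][1]++ -> VV[1]=[0, 2], msg_vec=[0, 2]; VV[0]=max(VV[0],msg_vec) then VV[0][0]++ -> VV[0]=[2, 2]
Event 3: SEND 1->0: VV[1][1]++ -> VV[1]=[0, 3], msg_vec=[0, 3]; VV[0]=max(VV[0],msg_vec) then VV[0][0]++ -> VV[0]=[3, 3]
Event 4: SEND 0->1: VV[0][0]++ -> VV[0]=[4, 3], msg_vec=[4, 3]; VV[1]=max(VV[1],msg_vec) then VV[1][1]++ -> VV[1]=[4, 4]
Event 5: SEND 1->0: VV[1][1]++ -> VV[1]=[4, 5], msg_vec=[4, 5]; VV[0]=max(VV[0],msg_vec) then VV[0][0]++ -> VV[0]=[5, 5]
Event 6: SEND 1->0: VV[1][1]++ -> VV[1]=[4, 6], msg_vec=[4, 6]; VV[0]=max(VV[0],msg_vec) then VV[0][0]++ -> VV[0]=[6, 6]
Event 7: LOCAL 0: VV[0][0]++ -> VV[0]=[7, 6]
Event 8: SEND 1->0: VV[1][1]++ -> VV[1]=[4, 7], msg_vec=[4, 7]; VV[0]=max(VV[0],msg_vec) then VV[0][0]++ -> VV[0]=[8, 7]
Final vectors: VV[0]=[8, 7]; VV[1]=[4, 7]

Answer: 4 7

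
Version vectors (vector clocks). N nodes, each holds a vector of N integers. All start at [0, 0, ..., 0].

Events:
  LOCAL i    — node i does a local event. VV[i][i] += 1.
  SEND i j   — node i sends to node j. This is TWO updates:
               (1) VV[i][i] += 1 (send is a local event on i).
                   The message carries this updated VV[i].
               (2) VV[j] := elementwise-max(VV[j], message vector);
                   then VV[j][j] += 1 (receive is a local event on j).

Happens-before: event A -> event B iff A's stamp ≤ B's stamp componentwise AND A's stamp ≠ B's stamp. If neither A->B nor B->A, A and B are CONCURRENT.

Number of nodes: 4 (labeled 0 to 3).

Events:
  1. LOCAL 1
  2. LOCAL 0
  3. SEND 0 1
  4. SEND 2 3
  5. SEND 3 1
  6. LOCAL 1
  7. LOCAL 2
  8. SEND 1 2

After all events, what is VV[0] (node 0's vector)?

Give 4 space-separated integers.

Initial: VV[0]=[0, 0, 0, 0]
Initial: VV[1]=[0, 0, 0, 0]
Initial: VV[2]=[0, 0, 0, 0]
Initial: VV[3]=[0, 0, 0, 0]
Event 1: LOCAL 1: VV[1][1]++ -> VV[1]=[0, 1, 0, 0]
Event 2: LOCAL 0: VV[0][0]++ -> VV[0]=[1, 0, 0, 0]
Event 3: SEND 0->1: VV[0][0]++ -> VV[0]=[2, 0, 0, 0], msg_vec=[2, 0, 0, 0]; VV[1]=max(VV[1],msg_vec) then VV[1][1]++ -> VV[1]=[2, 2, 0, 0]
Event 4: SEND 2->3: VV[2][2]++ -> VV[2]=[0, 0, 1, 0], msg_vec=[0, 0, 1, 0]; VV[3]=max(VV[3],msg_vec) then VV[3][3]++ -> VV[3]=[0, 0, 1, 1]
Event 5: SEND 3->1: VV[3][3]++ -> VV[3]=[0, 0, 1, 2], msg_vec=[0, 0, 1, 2]; VV[1]=max(VV[1],msg_vec) then VV[1][1]++ -> VV[1]=[2, 3, 1, 2]
Event 6: LOCAL 1: VV[1][1]++ -> VV[1]=[2, 4, 1, 2]
Event 7: LOCAL 2: VV[2][2]++ -> VV[2]=[0, 0, 2, 0]
Event 8: SEND 1->2: VV[1][1]++ -> VV[1]=[2, 5, 1, 2], msg_vec=[2, 5, 1, 2]; VV[2]=max(VV[2],msg_vec) then VV[2][2]++ -> VV[2]=[2, 5, 3, 2]
Final vectors: VV[0]=[2, 0, 0, 0]; VV[1]=[2, 5, 1, 2]; VV[2]=[2, 5, 3, 2]; VV[3]=[0, 0, 1, 2]

Answer: 2 0 0 0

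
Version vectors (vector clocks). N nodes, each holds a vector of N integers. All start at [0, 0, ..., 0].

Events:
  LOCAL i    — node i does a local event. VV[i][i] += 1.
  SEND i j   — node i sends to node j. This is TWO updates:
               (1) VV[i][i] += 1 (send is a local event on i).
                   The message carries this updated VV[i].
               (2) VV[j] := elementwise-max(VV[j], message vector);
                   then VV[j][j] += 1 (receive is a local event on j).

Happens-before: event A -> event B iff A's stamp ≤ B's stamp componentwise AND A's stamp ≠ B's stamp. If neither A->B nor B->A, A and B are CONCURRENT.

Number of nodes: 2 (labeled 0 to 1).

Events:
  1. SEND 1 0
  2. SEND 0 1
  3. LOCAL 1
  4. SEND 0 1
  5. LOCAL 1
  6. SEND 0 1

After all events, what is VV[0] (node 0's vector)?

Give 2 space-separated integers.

Answer: 4 1

Derivation:
Initial: VV[0]=[0, 0]
Initial: VV[1]=[0, 0]
Event 1: SEND 1->0: VV[1][1]++ -> VV[1]=[0, 1], msg_vec=[0, 1]; VV[0]=max(VV[0],msg_vec) then VV[0][0]++ -> VV[0]=[1, 1]
Event 2: SEND 0->1: VV[0][0]++ -> VV[0]=[2, 1], msg_vec=[2, 1]; VV[1]=max(VV[1],msg_vec) then VV[1][1]++ -> VV[1]=[2, 2]
Event 3: LOCAL 1: VV[1][1]++ -> VV[1]=[2, 3]
Event 4: SEND 0->1: VV[0][0]++ -> VV[0]=[3, 1], msg_vec=[3, 1]; VV[1]=max(VV[1],msg_vec) then VV[1][1]++ -> VV[1]=[3, 4]
Event 5: LOCAL 1: VV[1][1]++ -> VV[1]=[3, 5]
Event 6: SEND 0->1: VV[0][0]++ -> VV[0]=[4, 1], msg_vec=[4, 1]; VV[1]=max(VV[1],msg_vec) then VV[1][1]++ -> VV[1]=[4, 6]
Final vectors: VV[0]=[4, 1]; VV[1]=[4, 6]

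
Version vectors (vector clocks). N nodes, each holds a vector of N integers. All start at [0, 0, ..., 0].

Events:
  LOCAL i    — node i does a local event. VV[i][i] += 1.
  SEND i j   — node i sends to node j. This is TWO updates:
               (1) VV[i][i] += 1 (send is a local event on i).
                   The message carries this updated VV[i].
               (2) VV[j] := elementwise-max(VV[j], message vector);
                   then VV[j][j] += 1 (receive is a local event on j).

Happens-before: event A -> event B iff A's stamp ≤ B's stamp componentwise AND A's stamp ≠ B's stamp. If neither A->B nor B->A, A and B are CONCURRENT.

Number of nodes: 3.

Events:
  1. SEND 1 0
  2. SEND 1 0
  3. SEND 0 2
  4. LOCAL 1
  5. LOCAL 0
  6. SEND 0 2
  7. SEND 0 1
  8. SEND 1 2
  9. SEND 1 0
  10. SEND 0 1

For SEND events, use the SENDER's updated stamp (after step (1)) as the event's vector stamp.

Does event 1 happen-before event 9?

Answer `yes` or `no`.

Answer: yes

Derivation:
Initial: VV[0]=[0, 0, 0]
Initial: VV[1]=[0, 0, 0]
Initial: VV[2]=[0, 0, 0]
Event 1: SEND 1->0: VV[1][1]++ -> VV[1]=[0, 1, 0], msg_vec=[0, 1, 0]; VV[0]=max(VV[0],msg_vec) then VV[0][0]++ -> VV[0]=[1, 1, 0]
Event 2: SEND 1->0: VV[1][1]++ -> VV[1]=[0, 2, 0], msg_vec=[0, 2, 0]; VV[0]=max(VV[0],msg_vec) then VV[0][0]++ -> VV[0]=[2, 2, 0]
Event 3: SEND 0->2: VV[0][0]++ -> VV[0]=[3, 2, 0], msg_vec=[3, 2, 0]; VV[2]=max(VV[2],msg_vec) then VV[2][2]++ -> VV[2]=[3, 2, 1]
Event 4: LOCAL 1: VV[1][1]++ -> VV[1]=[0, 3, 0]
Event 5: LOCAL 0: VV[0][0]++ -> VV[0]=[4, 2, 0]
Event 6: SEND 0->2: VV[0][0]++ -> VV[0]=[5, 2, 0], msg_vec=[5, 2, 0]; VV[2]=max(VV[2],msg_vec) then VV[2][2]++ -> VV[2]=[5, 2, 2]
Event 7: SEND 0->1: VV[0][0]++ -> VV[0]=[6, 2, 0], msg_vec=[6, 2, 0]; VV[1]=max(VV[1],msg_vec) then VV[1][1]++ -> VV[1]=[6, 4, 0]
Event 8: SEND 1->2: VV[1][1]++ -> VV[1]=[6, 5, 0], msg_vec=[6, 5, 0]; VV[2]=max(VV[2],msg_vec) then VV[2][2]++ -> VV[2]=[6, 5, 3]
Event 9: SEND 1->0: VV[1][1]++ -> VV[1]=[6, 6, 0], msg_vec=[6, 6, 0]; VV[0]=max(VV[0],msg_vec) then VV[0][0]++ -> VV[0]=[7, 6, 0]
Event 10: SEND 0->1: VV[0][0]++ -> VV[0]=[8, 6, 0], msg_vec=[8, 6, 0]; VV[1]=max(VV[1],msg_vec) then VV[1][1]++ -> VV[1]=[8, 7, 0]
Event 1 stamp: [0, 1, 0]
Event 9 stamp: [6, 6, 0]
[0, 1, 0] <= [6, 6, 0]? True. Equal? False. Happens-before: True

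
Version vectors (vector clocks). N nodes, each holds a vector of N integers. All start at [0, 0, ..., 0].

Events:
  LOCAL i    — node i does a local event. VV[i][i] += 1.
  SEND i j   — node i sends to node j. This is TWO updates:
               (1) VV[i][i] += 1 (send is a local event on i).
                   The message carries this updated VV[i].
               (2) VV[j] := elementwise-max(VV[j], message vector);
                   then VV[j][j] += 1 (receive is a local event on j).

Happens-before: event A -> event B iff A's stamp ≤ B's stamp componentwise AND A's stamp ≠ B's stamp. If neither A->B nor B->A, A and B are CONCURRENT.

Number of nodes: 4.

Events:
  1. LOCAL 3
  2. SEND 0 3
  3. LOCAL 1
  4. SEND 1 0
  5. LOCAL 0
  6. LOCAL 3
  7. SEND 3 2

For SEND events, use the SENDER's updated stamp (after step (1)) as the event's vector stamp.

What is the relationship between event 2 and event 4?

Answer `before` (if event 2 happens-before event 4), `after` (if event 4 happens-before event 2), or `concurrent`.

Answer: concurrent

Derivation:
Initial: VV[0]=[0, 0, 0, 0]
Initial: VV[1]=[0, 0, 0, 0]
Initial: VV[2]=[0, 0, 0, 0]
Initial: VV[3]=[0, 0, 0, 0]
Event 1: LOCAL 3: VV[3][3]++ -> VV[3]=[0, 0, 0, 1]
Event 2: SEND 0->3: VV[0][0]++ -> VV[0]=[1, 0, 0, 0], msg_vec=[1, 0, 0, 0]; VV[3]=max(VV[3],msg_vec) then VV[3][3]++ -> VV[3]=[1, 0, 0, 2]
Event 3: LOCAL 1: VV[1][1]++ -> VV[1]=[0, 1, 0, 0]
Event 4: SEND 1->0: VV[1][1]++ -> VV[1]=[0, 2, 0, 0], msg_vec=[0, 2, 0, 0]; VV[0]=max(VV[0],msg_vec) then VV[0][0]++ -> VV[0]=[2, 2, 0, 0]
Event 5: LOCAL 0: VV[0][0]++ -> VV[0]=[3, 2, 0, 0]
Event 6: LOCAL 3: VV[3][3]++ -> VV[3]=[1, 0, 0, 3]
Event 7: SEND 3->2: VV[3][3]++ -> VV[3]=[1, 0, 0, 4], msg_vec=[1, 0, 0, 4]; VV[2]=max(VV[2],msg_vec) then VV[2][2]++ -> VV[2]=[1, 0, 1, 4]
Event 2 stamp: [1, 0, 0, 0]
Event 4 stamp: [0, 2, 0, 0]
[1, 0, 0, 0] <= [0, 2, 0, 0]? False
[0, 2, 0, 0] <= [1, 0, 0, 0]? False
Relation: concurrent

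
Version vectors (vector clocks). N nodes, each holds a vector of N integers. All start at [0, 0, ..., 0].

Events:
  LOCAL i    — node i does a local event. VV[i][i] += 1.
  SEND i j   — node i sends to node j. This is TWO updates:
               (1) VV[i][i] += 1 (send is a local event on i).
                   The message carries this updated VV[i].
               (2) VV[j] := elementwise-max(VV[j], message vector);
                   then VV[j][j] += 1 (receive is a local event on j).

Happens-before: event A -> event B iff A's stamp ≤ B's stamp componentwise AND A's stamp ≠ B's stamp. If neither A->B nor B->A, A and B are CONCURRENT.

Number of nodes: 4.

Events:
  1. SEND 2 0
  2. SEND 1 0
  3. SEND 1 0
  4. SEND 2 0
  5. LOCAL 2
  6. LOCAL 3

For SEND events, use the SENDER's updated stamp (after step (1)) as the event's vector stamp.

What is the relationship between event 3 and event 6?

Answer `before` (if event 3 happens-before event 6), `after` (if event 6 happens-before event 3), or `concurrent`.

Initial: VV[0]=[0, 0, 0, 0]
Initial: VV[1]=[0, 0, 0, 0]
Initial: VV[2]=[0, 0, 0, 0]
Initial: VV[3]=[0, 0, 0, 0]
Event 1: SEND 2->0: VV[2][2]++ -> VV[2]=[0, 0, 1, 0], msg_vec=[0, 0, 1, 0]; VV[0]=max(VV[0],msg_vec) then VV[0][0]++ -> VV[0]=[1, 0, 1, 0]
Event 2: SEND 1->0: VV[1][1]++ -> VV[1]=[0, 1, 0, 0], msg_vec=[0, 1, 0, 0]; VV[0]=max(VV[0],msg_vec) then VV[0][0]++ -> VV[0]=[2, 1, 1, 0]
Event 3: SEND 1->0: VV[1][1]++ -> VV[1]=[0, 2, 0, 0], msg_vec=[0, 2, 0, 0]; VV[0]=max(VV[0],msg_vec) then VV[0][0]++ -> VV[0]=[3, 2, 1, 0]
Event 4: SEND 2->0: VV[2][2]++ -> VV[2]=[0, 0, 2, 0], msg_vec=[0, 0, 2, 0]; VV[0]=max(VV[0],msg_vec) then VV[0][0]++ -> VV[0]=[4, 2, 2, 0]
Event 5: LOCAL 2: VV[2][2]++ -> VV[2]=[0, 0, 3, 0]
Event 6: LOCAL 3: VV[3][3]++ -> VV[3]=[0, 0, 0, 1]
Event 3 stamp: [0, 2, 0, 0]
Event 6 stamp: [0, 0, 0, 1]
[0, 2, 0, 0] <= [0, 0, 0, 1]? False
[0, 0, 0, 1] <= [0, 2, 0, 0]? False
Relation: concurrent

Answer: concurrent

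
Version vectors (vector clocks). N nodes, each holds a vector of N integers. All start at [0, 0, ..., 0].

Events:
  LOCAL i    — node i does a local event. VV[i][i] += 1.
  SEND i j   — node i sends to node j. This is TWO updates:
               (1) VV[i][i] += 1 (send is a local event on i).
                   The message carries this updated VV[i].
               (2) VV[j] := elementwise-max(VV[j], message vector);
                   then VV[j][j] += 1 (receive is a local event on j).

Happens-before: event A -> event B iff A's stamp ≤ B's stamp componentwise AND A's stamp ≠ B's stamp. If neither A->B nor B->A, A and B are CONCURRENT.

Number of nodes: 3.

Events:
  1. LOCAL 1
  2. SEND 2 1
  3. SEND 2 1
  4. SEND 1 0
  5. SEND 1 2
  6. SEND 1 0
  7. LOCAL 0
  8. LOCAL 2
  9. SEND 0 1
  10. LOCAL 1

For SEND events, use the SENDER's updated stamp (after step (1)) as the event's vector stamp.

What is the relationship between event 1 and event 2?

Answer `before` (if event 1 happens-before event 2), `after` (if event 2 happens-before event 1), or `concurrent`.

Answer: concurrent

Derivation:
Initial: VV[0]=[0, 0, 0]
Initial: VV[1]=[0, 0, 0]
Initial: VV[2]=[0, 0, 0]
Event 1: LOCAL 1: VV[1][1]++ -> VV[1]=[0, 1, 0]
Event 2: SEND 2->1: VV[2][2]++ -> VV[2]=[0, 0, 1], msg_vec=[0, 0, 1]; VV[1]=max(VV[1],msg_vec) then VV[1][1]++ -> VV[1]=[0, 2, 1]
Event 3: SEND 2->1: VV[2][2]++ -> VV[2]=[0, 0, 2], msg_vec=[0, 0, 2]; VV[1]=max(VV[1],msg_vec) then VV[1][1]++ -> VV[1]=[0, 3, 2]
Event 4: SEND 1->0: VV[1][1]++ -> VV[1]=[0, 4, 2], msg_vec=[0, 4, 2]; VV[0]=max(VV[0],msg_vec) then VV[0][0]++ -> VV[0]=[1, 4, 2]
Event 5: SEND 1->2: VV[1][1]++ -> VV[1]=[0, 5, 2], msg_vec=[0, 5, 2]; VV[2]=max(VV[2],msg_vec) then VV[2][2]++ -> VV[2]=[0, 5, 3]
Event 6: SEND 1->0: VV[1][1]++ -> VV[1]=[0, 6, 2], msg_vec=[0, 6, 2]; VV[0]=max(VV[0],msg_vec) then VV[0][0]++ -> VV[0]=[2, 6, 2]
Event 7: LOCAL 0: VV[0][0]++ -> VV[0]=[3, 6, 2]
Event 8: LOCAL 2: VV[2][2]++ -> VV[2]=[0, 5, 4]
Event 9: SEND 0->1: VV[0][0]++ -> VV[0]=[4, 6, 2], msg_vec=[4, 6, 2]; VV[1]=max(VV[1],msg_vec) then VV[1][1]++ -> VV[1]=[4, 7, 2]
Event 10: LOCAL 1: VV[1][1]++ -> VV[1]=[4, 8, 2]
Event 1 stamp: [0, 1, 0]
Event 2 stamp: [0, 0, 1]
[0, 1, 0] <= [0, 0, 1]? False
[0, 0, 1] <= [0, 1, 0]? False
Relation: concurrent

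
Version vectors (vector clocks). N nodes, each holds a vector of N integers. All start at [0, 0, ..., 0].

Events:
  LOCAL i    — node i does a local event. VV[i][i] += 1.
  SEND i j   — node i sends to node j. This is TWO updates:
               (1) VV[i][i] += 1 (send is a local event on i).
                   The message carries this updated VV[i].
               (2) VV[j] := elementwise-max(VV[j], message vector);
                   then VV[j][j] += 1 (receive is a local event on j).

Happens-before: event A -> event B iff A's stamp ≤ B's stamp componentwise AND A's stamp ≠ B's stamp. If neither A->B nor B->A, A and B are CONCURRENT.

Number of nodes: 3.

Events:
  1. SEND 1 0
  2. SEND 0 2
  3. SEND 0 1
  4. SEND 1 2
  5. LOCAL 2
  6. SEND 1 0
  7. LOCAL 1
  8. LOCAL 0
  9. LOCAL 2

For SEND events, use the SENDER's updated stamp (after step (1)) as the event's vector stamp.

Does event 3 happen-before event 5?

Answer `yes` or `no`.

Answer: yes

Derivation:
Initial: VV[0]=[0, 0, 0]
Initial: VV[1]=[0, 0, 0]
Initial: VV[2]=[0, 0, 0]
Event 1: SEND 1->0: VV[1][1]++ -> VV[1]=[0, 1, 0], msg_vec=[0, 1, 0]; VV[0]=max(VV[0],msg_vec) then VV[0][0]++ -> VV[0]=[1, 1, 0]
Event 2: SEND 0->2: VV[0][0]++ -> VV[0]=[2, 1, 0], msg_vec=[2, 1, 0]; VV[2]=max(VV[2],msg_vec) then VV[2][2]++ -> VV[2]=[2, 1, 1]
Event 3: SEND 0->1: VV[0][0]++ -> VV[0]=[3, 1, 0], msg_vec=[3, 1, 0]; VV[1]=max(VV[1],msg_vec) then VV[1][1]++ -> VV[1]=[3, 2, 0]
Event 4: SEND 1->2: VV[1][1]++ -> VV[1]=[3, 3, 0], msg_vec=[3, 3, 0]; VV[2]=max(VV[2],msg_vec) then VV[2][2]++ -> VV[2]=[3, 3, 2]
Event 5: LOCAL 2: VV[2][2]++ -> VV[2]=[3, 3, 3]
Event 6: SEND 1->0: VV[1][1]++ -> VV[1]=[3, 4, 0], msg_vec=[3, 4, 0]; VV[0]=max(VV[0],msg_vec) then VV[0][0]++ -> VV[0]=[4, 4, 0]
Event 7: LOCAL 1: VV[1][1]++ -> VV[1]=[3, 5, 0]
Event 8: LOCAL 0: VV[0][0]++ -> VV[0]=[5, 4, 0]
Event 9: LOCAL 2: VV[2][2]++ -> VV[2]=[3, 3, 4]
Event 3 stamp: [3, 1, 0]
Event 5 stamp: [3, 3, 3]
[3, 1, 0] <= [3, 3, 3]? True. Equal? False. Happens-before: True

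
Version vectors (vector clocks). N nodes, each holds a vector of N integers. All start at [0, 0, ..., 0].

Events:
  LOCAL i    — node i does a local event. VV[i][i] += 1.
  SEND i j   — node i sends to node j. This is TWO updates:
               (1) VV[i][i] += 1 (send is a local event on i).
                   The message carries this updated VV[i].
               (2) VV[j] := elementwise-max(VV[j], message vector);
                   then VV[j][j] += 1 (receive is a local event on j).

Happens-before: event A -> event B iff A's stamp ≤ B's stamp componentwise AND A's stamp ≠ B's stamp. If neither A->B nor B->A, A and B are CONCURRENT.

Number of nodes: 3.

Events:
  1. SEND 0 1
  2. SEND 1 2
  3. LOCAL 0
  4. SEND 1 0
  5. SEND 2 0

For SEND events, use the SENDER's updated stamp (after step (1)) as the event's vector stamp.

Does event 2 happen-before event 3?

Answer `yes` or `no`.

Initial: VV[0]=[0, 0, 0]
Initial: VV[1]=[0, 0, 0]
Initial: VV[2]=[0, 0, 0]
Event 1: SEND 0->1: VV[0][0]++ -> VV[0]=[1, 0, 0], msg_vec=[1, 0, 0]; VV[1]=max(VV[1],msg_vec) then VV[1][1]++ -> VV[1]=[1, 1, 0]
Event 2: SEND 1->2: VV[1][1]++ -> VV[1]=[1, 2, 0], msg_vec=[1, 2, 0]; VV[2]=max(VV[2],msg_vec) then VV[2][2]++ -> VV[2]=[1, 2, 1]
Event 3: LOCAL 0: VV[0][0]++ -> VV[0]=[2, 0, 0]
Event 4: SEND 1->0: VV[1][1]++ -> VV[1]=[1, 3, 0], msg_vec=[1, 3, 0]; VV[0]=max(VV[0],msg_vec) then VV[0][0]++ -> VV[0]=[3, 3, 0]
Event 5: SEND 2->0: VV[2][2]++ -> VV[2]=[1, 2, 2], msg_vec=[1, 2, 2]; VV[0]=max(VV[0],msg_vec) then VV[0][0]++ -> VV[0]=[4, 3, 2]
Event 2 stamp: [1, 2, 0]
Event 3 stamp: [2, 0, 0]
[1, 2, 0] <= [2, 0, 0]? False. Equal? False. Happens-before: False

Answer: no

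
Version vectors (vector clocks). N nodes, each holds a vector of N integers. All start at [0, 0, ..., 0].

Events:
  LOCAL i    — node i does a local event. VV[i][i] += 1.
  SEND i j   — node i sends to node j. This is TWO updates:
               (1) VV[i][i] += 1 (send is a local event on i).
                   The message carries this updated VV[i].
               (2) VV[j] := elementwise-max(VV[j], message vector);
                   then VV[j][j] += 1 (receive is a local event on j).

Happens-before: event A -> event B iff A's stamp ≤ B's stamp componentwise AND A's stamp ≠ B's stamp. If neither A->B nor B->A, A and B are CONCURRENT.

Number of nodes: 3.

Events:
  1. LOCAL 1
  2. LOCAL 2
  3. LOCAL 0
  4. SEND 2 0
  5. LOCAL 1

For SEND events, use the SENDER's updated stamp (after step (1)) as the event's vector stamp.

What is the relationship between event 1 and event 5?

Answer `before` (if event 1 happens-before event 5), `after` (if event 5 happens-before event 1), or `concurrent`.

Answer: before

Derivation:
Initial: VV[0]=[0, 0, 0]
Initial: VV[1]=[0, 0, 0]
Initial: VV[2]=[0, 0, 0]
Event 1: LOCAL 1: VV[1][1]++ -> VV[1]=[0, 1, 0]
Event 2: LOCAL 2: VV[2][2]++ -> VV[2]=[0, 0, 1]
Event 3: LOCAL 0: VV[0][0]++ -> VV[0]=[1, 0, 0]
Event 4: SEND 2->0: VV[2][2]++ -> VV[2]=[0, 0, 2], msg_vec=[0, 0, 2]; VV[0]=max(VV[0],msg_vec) then VV[0][0]++ -> VV[0]=[2, 0, 2]
Event 5: LOCAL 1: VV[1][1]++ -> VV[1]=[0, 2, 0]
Event 1 stamp: [0, 1, 0]
Event 5 stamp: [0, 2, 0]
[0, 1, 0] <= [0, 2, 0]? True
[0, 2, 0] <= [0, 1, 0]? False
Relation: before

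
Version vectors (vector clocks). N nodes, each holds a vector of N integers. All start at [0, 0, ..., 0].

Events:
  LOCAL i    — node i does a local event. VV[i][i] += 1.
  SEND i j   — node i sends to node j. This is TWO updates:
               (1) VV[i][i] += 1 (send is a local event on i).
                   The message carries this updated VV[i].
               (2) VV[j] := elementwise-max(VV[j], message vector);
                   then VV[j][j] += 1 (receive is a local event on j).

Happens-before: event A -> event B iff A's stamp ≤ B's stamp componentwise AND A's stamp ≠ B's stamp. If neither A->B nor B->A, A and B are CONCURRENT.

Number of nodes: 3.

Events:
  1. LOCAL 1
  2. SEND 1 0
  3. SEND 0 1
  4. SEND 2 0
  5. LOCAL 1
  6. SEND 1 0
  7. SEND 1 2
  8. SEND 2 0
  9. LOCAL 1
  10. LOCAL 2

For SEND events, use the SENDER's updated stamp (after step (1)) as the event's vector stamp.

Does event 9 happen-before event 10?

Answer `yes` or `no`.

Answer: no

Derivation:
Initial: VV[0]=[0, 0, 0]
Initial: VV[1]=[0, 0, 0]
Initial: VV[2]=[0, 0, 0]
Event 1: LOCAL 1: VV[1][1]++ -> VV[1]=[0, 1, 0]
Event 2: SEND 1->0: VV[1][1]++ -> VV[1]=[0, 2, 0], msg_vec=[0, 2, 0]; VV[0]=max(VV[0],msg_vec) then VV[0][0]++ -> VV[0]=[1, 2, 0]
Event 3: SEND 0->1: VV[0][0]++ -> VV[0]=[2, 2, 0], msg_vec=[2, 2, 0]; VV[1]=max(VV[1],msg_vec) then VV[1][1]++ -> VV[1]=[2, 3, 0]
Event 4: SEND 2->0: VV[2][2]++ -> VV[2]=[0, 0, 1], msg_vec=[0, 0, 1]; VV[0]=max(VV[0],msg_vec) then VV[0][0]++ -> VV[0]=[3, 2, 1]
Event 5: LOCAL 1: VV[1][1]++ -> VV[1]=[2, 4, 0]
Event 6: SEND 1->0: VV[1][1]++ -> VV[1]=[2, 5, 0], msg_vec=[2, 5, 0]; VV[0]=max(VV[0],msg_vec) then VV[0][0]++ -> VV[0]=[4, 5, 1]
Event 7: SEND 1->2: VV[1][1]++ -> VV[1]=[2, 6, 0], msg_vec=[2, 6, 0]; VV[2]=max(VV[2],msg_vec) then VV[2][2]++ -> VV[2]=[2, 6, 2]
Event 8: SEND 2->0: VV[2][2]++ -> VV[2]=[2, 6, 3], msg_vec=[2, 6, 3]; VV[0]=max(VV[0],msg_vec) then VV[0][0]++ -> VV[0]=[5, 6, 3]
Event 9: LOCAL 1: VV[1][1]++ -> VV[1]=[2, 7, 0]
Event 10: LOCAL 2: VV[2][2]++ -> VV[2]=[2, 6, 4]
Event 9 stamp: [2, 7, 0]
Event 10 stamp: [2, 6, 4]
[2, 7, 0] <= [2, 6, 4]? False. Equal? False. Happens-before: False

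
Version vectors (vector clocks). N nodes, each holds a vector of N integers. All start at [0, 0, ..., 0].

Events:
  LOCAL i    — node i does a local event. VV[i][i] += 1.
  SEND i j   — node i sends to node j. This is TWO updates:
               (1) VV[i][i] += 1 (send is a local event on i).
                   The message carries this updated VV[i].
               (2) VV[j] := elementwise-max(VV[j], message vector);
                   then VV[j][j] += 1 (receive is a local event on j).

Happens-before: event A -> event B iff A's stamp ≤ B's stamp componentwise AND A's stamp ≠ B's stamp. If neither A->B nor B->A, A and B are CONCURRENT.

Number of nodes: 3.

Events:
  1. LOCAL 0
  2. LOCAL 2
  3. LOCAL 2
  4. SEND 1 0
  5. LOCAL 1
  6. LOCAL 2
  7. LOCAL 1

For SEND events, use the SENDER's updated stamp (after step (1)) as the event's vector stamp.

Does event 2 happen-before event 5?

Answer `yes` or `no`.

Answer: no

Derivation:
Initial: VV[0]=[0, 0, 0]
Initial: VV[1]=[0, 0, 0]
Initial: VV[2]=[0, 0, 0]
Event 1: LOCAL 0: VV[0][0]++ -> VV[0]=[1, 0, 0]
Event 2: LOCAL 2: VV[2][2]++ -> VV[2]=[0, 0, 1]
Event 3: LOCAL 2: VV[2][2]++ -> VV[2]=[0, 0, 2]
Event 4: SEND 1->0: VV[1][1]++ -> VV[1]=[0, 1, 0], msg_vec=[0, 1, 0]; VV[0]=max(VV[0],msg_vec) then VV[0][0]++ -> VV[0]=[2, 1, 0]
Event 5: LOCAL 1: VV[1][1]++ -> VV[1]=[0, 2, 0]
Event 6: LOCAL 2: VV[2][2]++ -> VV[2]=[0, 0, 3]
Event 7: LOCAL 1: VV[1][1]++ -> VV[1]=[0, 3, 0]
Event 2 stamp: [0, 0, 1]
Event 5 stamp: [0, 2, 0]
[0, 0, 1] <= [0, 2, 0]? False. Equal? False. Happens-before: False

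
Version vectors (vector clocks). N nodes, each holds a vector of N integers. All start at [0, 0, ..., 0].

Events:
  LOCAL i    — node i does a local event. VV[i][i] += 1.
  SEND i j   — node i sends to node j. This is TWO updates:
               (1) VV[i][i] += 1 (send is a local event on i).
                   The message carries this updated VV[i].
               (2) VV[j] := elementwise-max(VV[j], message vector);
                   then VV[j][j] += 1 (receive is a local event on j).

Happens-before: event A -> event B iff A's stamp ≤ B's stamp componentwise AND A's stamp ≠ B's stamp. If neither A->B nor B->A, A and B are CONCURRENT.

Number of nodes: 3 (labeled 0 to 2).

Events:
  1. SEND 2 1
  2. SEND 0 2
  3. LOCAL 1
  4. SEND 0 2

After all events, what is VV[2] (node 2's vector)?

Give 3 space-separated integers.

Initial: VV[0]=[0, 0, 0]
Initial: VV[1]=[0, 0, 0]
Initial: VV[2]=[0, 0, 0]
Event 1: SEND 2->1: VV[2][2]++ -> VV[2]=[0, 0, 1], msg_vec=[0, 0, 1]; VV[1]=max(VV[1],msg_vec) then VV[1][1]++ -> VV[1]=[0, 1, 1]
Event 2: SEND 0->2: VV[0][0]++ -> VV[0]=[1, 0, 0], msg_vec=[1, 0, 0]; VV[2]=max(VV[2],msg_vec) then VV[2][2]++ -> VV[2]=[1, 0, 2]
Event 3: LOCAL 1: VV[1][1]++ -> VV[1]=[0, 2, 1]
Event 4: SEND 0->2: VV[0][0]++ -> VV[0]=[2, 0, 0], msg_vec=[2, 0, 0]; VV[2]=max(VV[2],msg_vec) then VV[2][2]++ -> VV[2]=[2, 0, 3]
Final vectors: VV[0]=[2, 0, 0]; VV[1]=[0, 2, 1]; VV[2]=[2, 0, 3]

Answer: 2 0 3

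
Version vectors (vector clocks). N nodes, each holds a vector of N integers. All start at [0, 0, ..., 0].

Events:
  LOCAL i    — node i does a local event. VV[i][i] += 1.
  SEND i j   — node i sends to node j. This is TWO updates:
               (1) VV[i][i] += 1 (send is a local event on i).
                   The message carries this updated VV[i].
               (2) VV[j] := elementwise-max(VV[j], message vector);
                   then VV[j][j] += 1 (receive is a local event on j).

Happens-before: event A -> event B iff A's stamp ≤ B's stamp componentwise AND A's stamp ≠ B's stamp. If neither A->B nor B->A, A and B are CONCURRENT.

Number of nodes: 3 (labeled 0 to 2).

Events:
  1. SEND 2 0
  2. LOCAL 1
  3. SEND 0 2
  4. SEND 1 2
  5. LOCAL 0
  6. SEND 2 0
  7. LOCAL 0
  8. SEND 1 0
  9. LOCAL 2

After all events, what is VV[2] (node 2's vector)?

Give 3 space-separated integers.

Initial: VV[0]=[0, 0, 0]
Initial: VV[1]=[0, 0, 0]
Initial: VV[2]=[0, 0, 0]
Event 1: SEND 2->0: VV[2][2]++ -> VV[2]=[0, 0, 1], msg_vec=[0, 0, 1]; VV[0]=max(VV[0],msg_vec) then VV[0][0]++ -> VV[0]=[1, 0, 1]
Event 2: LOCAL 1: VV[1][1]++ -> VV[1]=[0, 1, 0]
Event 3: SEND 0->2: VV[0][0]++ -> VV[0]=[2, 0, 1], msg_vec=[2, 0, 1]; VV[2]=max(VV[2],msg_vec) then VV[2][2]++ -> VV[2]=[2, 0, 2]
Event 4: SEND 1->2: VV[1][1]++ -> VV[1]=[0, 2, 0], msg_vec=[0, 2, 0]; VV[2]=max(VV[2],msg_vec) then VV[2][2]++ -> VV[2]=[2, 2, 3]
Event 5: LOCAL 0: VV[0][0]++ -> VV[0]=[3, 0, 1]
Event 6: SEND 2->0: VV[2][2]++ -> VV[2]=[2, 2, 4], msg_vec=[2, 2, 4]; VV[0]=max(VV[0],msg_vec) then VV[0][0]++ -> VV[0]=[4, 2, 4]
Event 7: LOCAL 0: VV[0][0]++ -> VV[0]=[5, 2, 4]
Event 8: SEND 1->0: VV[1][1]++ -> VV[1]=[0, 3, 0], msg_vec=[0, 3, 0]; VV[0]=max(VV[0],msg_vec) then VV[0][0]++ -> VV[0]=[6, 3, 4]
Event 9: LOCAL 2: VV[2][2]++ -> VV[2]=[2, 2, 5]
Final vectors: VV[0]=[6, 3, 4]; VV[1]=[0, 3, 0]; VV[2]=[2, 2, 5]

Answer: 2 2 5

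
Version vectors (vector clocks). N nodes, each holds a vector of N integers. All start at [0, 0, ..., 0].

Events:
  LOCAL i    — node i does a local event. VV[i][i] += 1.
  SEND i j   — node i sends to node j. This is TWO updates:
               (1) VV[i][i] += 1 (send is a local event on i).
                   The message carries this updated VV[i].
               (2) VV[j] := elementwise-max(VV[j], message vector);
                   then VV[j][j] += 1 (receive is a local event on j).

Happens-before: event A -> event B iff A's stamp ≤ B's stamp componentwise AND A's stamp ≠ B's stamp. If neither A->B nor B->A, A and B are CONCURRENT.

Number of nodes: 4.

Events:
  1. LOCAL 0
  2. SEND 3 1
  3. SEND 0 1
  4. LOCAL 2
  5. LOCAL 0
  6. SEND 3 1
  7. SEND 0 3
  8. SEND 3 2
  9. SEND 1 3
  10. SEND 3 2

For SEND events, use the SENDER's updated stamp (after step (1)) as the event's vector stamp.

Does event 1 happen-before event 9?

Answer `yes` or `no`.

Initial: VV[0]=[0, 0, 0, 0]
Initial: VV[1]=[0, 0, 0, 0]
Initial: VV[2]=[0, 0, 0, 0]
Initial: VV[3]=[0, 0, 0, 0]
Event 1: LOCAL 0: VV[0][0]++ -> VV[0]=[1, 0, 0, 0]
Event 2: SEND 3->1: VV[3][3]++ -> VV[3]=[0, 0, 0, 1], msg_vec=[0, 0, 0, 1]; VV[1]=max(VV[1],msg_vec) then VV[1][1]++ -> VV[1]=[0, 1, 0, 1]
Event 3: SEND 0->1: VV[0][0]++ -> VV[0]=[2, 0, 0, 0], msg_vec=[2, 0, 0, 0]; VV[1]=max(VV[1],msg_vec) then VV[1][1]++ -> VV[1]=[2, 2, 0, 1]
Event 4: LOCAL 2: VV[2][2]++ -> VV[2]=[0, 0, 1, 0]
Event 5: LOCAL 0: VV[0][0]++ -> VV[0]=[3, 0, 0, 0]
Event 6: SEND 3->1: VV[3][3]++ -> VV[3]=[0, 0, 0, 2], msg_vec=[0, 0, 0, 2]; VV[1]=max(VV[1],msg_vec) then VV[1][1]++ -> VV[1]=[2, 3, 0, 2]
Event 7: SEND 0->3: VV[0][0]++ -> VV[0]=[4, 0, 0, 0], msg_vec=[4, 0, 0, 0]; VV[3]=max(VV[3],msg_vec) then VV[3][3]++ -> VV[3]=[4, 0, 0, 3]
Event 8: SEND 3->2: VV[3][3]++ -> VV[3]=[4, 0, 0, 4], msg_vec=[4, 0, 0, 4]; VV[2]=max(VV[2],msg_vec) then VV[2][2]++ -> VV[2]=[4, 0, 2, 4]
Event 9: SEND 1->3: VV[1][1]++ -> VV[1]=[2, 4, 0, 2], msg_vec=[2, 4, 0, 2]; VV[3]=max(VV[3],msg_vec) then VV[3][3]++ -> VV[3]=[4, 4, 0, 5]
Event 10: SEND 3->2: VV[3][3]++ -> VV[3]=[4, 4, 0, 6], msg_vec=[4, 4, 0, 6]; VV[2]=max(VV[2],msg_vec) then VV[2][2]++ -> VV[2]=[4, 4, 3, 6]
Event 1 stamp: [1, 0, 0, 0]
Event 9 stamp: [2, 4, 0, 2]
[1, 0, 0, 0] <= [2, 4, 0, 2]? True. Equal? False. Happens-before: True

Answer: yes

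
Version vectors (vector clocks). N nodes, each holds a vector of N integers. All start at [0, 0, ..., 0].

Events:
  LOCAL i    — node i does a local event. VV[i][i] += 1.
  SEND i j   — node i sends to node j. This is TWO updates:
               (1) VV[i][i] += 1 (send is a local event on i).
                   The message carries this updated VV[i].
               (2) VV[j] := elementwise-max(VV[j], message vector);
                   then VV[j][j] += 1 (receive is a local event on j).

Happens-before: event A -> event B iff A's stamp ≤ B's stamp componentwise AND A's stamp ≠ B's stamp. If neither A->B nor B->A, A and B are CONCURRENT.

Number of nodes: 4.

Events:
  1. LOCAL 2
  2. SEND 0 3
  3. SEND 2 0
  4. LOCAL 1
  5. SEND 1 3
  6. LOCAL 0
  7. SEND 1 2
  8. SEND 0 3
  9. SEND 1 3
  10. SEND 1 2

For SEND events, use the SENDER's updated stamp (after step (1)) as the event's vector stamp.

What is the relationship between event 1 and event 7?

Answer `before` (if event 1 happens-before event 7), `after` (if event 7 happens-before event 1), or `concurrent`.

Answer: concurrent

Derivation:
Initial: VV[0]=[0, 0, 0, 0]
Initial: VV[1]=[0, 0, 0, 0]
Initial: VV[2]=[0, 0, 0, 0]
Initial: VV[3]=[0, 0, 0, 0]
Event 1: LOCAL 2: VV[2][2]++ -> VV[2]=[0, 0, 1, 0]
Event 2: SEND 0->3: VV[0][0]++ -> VV[0]=[1, 0, 0, 0], msg_vec=[1, 0, 0, 0]; VV[3]=max(VV[3],msg_vec) then VV[3][3]++ -> VV[3]=[1, 0, 0, 1]
Event 3: SEND 2->0: VV[2][2]++ -> VV[2]=[0, 0, 2, 0], msg_vec=[0, 0, 2, 0]; VV[0]=max(VV[0],msg_vec) then VV[0][0]++ -> VV[0]=[2, 0, 2, 0]
Event 4: LOCAL 1: VV[1][1]++ -> VV[1]=[0, 1, 0, 0]
Event 5: SEND 1->3: VV[1][1]++ -> VV[1]=[0, 2, 0, 0], msg_vec=[0, 2, 0, 0]; VV[3]=max(VV[3],msg_vec) then VV[3][3]++ -> VV[3]=[1, 2, 0, 2]
Event 6: LOCAL 0: VV[0][0]++ -> VV[0]=[3, 0, 2, 0]
Event 7: SEND 1->2: VV[1][1]++ -> VV[1]=[0, 3, 0, 0], msg_vec=[0, 3, 0, 0]; VV[2]=max(VV[2],msg_vec) then VV[2][2]++ -> VV[2]=[0, 3, 3, 0]
Event 8: SEND 0->3: VV[0][0]++ -> VV[0]=[4, 0, 2, 0], msg_vec=[4, 0, 2, 0]; VV[3]=max(VV[3],msg_vec) then VV[3][3]++ -> VV[3]=[4, 2, 2, 3]
Event 9: SEND 1->3: VV[1][1]++ -> VV[1]=[0, 4, 0, 0], msg_vec=[0, 4, 0, 0]; VV[3]=max(VV[3],msg_vec) then VV[3][3]++ -> VV[3]=[4, 4, 2, 4]
Event 10: SEND 1->2: VV[1][1]++ -> VV[1]=[0, 5, 0, 0], msg_vec=[0, 5, 0, 0]; VV[2]=max(VV[2],msg_vec) then VV[2][2]++ -> VV[2]=[0, 5, 4, 0]
Event 1 stamp: [0, 0, 1, 0]
Event 7 stamp: [0, 3, 0, 0]
[0, 0, 1, 0] <= [0, 3, 0, 0]? False
[0, 3, 0, 0] <= [0, 0, 1, 0]? False
Relation: concurrent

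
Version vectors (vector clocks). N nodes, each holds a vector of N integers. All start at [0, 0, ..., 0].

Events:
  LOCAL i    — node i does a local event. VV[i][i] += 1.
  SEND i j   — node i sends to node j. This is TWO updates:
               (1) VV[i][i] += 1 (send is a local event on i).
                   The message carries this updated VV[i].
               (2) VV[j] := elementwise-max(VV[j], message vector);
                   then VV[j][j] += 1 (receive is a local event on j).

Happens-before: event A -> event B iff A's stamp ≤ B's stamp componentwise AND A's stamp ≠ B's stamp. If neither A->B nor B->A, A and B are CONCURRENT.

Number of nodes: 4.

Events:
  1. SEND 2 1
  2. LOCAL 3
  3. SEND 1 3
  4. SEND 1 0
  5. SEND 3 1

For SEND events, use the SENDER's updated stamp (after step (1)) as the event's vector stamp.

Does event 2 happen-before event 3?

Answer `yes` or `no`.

Answer: no

Derivation:
Initial: VV[0]=[0, 0, 0, 0]
Initial: VV[1]=[0, 0, 0, 0]
Initial: VV[2]=[0, 0, 0, 0]
Initial: VV[3]=[0, 0, 0, 0]
Event 1: SEND 2->1: VV[2][2]++ -> VV[2]=[0, 0, 1, 0], msg_vec=[0, 0, 1, 0]; VV[1]=max(VV[1],msg_vec) then VV[1][1]++ -> VV[1]=[0, 1, 1, 0]
Event 2: LOCAL 3: VV[3][3]++ -> VV[3]=[0, 0, 0, 1]
Event 3: SEND 1->3: VV[1][1]++ -> VV[1]=[0, 2, 1, 0], msg_vec=[0, 2, 1, 0]; VV[3]=max(VV[3],msg_vec) then VV[3][3]++ -> VV[3]=[0, 2, 1, 2]
Event 4: SEND 1->0: VV[1][1]++ -> VV[1]=[0, 3, 1, 0], msg_vec=[0, 3, 1, 0]; VV[0]=max(VV[0],msg_vec) then VV[0][0]++ -> VV[0]=[1, 3, 1, 0]
Event 5: SEND 3->1: VV[3][3]++ -> VV[3]=[0, 2, 1, 3], msg_vec=[0, 2, 1, 3]; VV[1]=max(VV[1],msg_vec) then VV[1][1]++ -> VV[1]=[0, 4, 1, 3]
Event 2 stamp: [0, 0, 0, 1]
Event 3 stamp: [0, 2, 1, 0]
[0, 0, 0, 1] <= [0, 2, 1, 0]? False. Equal? False. Happens-before: False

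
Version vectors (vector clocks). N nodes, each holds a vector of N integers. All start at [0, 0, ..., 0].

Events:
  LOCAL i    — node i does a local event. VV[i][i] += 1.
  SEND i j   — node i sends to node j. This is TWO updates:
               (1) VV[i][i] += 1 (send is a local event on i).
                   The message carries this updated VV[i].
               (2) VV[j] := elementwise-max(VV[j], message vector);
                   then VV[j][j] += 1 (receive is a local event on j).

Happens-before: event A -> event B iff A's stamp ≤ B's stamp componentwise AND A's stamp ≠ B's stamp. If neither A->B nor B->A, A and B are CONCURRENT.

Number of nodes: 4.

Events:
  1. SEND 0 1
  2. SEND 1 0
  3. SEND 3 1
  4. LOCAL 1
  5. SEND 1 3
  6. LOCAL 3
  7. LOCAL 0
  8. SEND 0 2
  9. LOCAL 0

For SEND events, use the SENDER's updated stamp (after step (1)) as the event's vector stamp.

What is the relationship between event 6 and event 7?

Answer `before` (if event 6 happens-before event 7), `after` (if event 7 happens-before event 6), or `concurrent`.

Initial: VV[0]=[0, 0, 0, 0]
Initial: VV[1]=[0, 0, 0, 0]
Initial: VV[2]=[0, 0, 0, 0]
Initial: VV[3]=[0, 0, 0, 0]
Event 1: SEND 0->1: VV[0][0]++ -> VV[0]=[1, 0, 0, 0], msg_vec=[1, 0, 0, 0]; VV[1]=max(VV[1],msg_vec) then VV[1][1]++ -> VV[1]=[1, 1, 0, 0]
Event 2: SEND 1->0: VV[1][1]++ -> VV[1]=[1, 2, 0, 0], msg_vec=[1, 2, 0, 0]; VV[0]=max(VV[0],msg_vec) then VV[0][0]++ -> VV[0]=[2, 2, 0, 0]
Event 3: SEND 3->1: VV[3][3]++ -> VV[3]=[0, 0, 0, 1], msg_vec=[0, 0, 0, 1]; VV[1]=max(VV[1],msg_vec) then VV[1][1]++ -> VV[1]=[1, 3, 0, 1]
Event 4: LOCAL 1: VV[1][1]++ -> VV[1]=[1, 4, 0, 1]
Event 5: SEND 1->3: VV[1][1]++ -> VV[1]=[1, 5, 0, 1], msg_vec=[1, 5, 0, 1]; VV[3]=max(VV[3],msg_vec) then VV[3][3]++ -> VV[3]=[1, 5, 0, 2]
Event 6: LOCAL 3: VV[3][3]++ -> VV[3]=[1, 5, 0, 3]
Event 7: LOCAL 0: VV[0][0]++ -> VV[0]=[3, 2, 0, 0]
Event 8: SEND 0->2: VV[0][0]++ -> VV[0]=[4, 2, 0, 0], msg_vec=[4, 2, 0, 0]; VV[2]=max(VV[2],msg_vec) then VV[2][2]++ -> VV[2]=[4, 2, 1, 0]
Event 9: LOCAL 0: VV[0][0]++ -> VV[0]=[5, 2, 0, 0]
Event 6 stamp: [1, 5, 0, 3]
Event 7 stamp: [3, 2, 0, 0]
[1, 5, 0, 3] <= [3, 2, 0, 0]? False
[3, 2, 0, 0] <= [1, 5, 0, 3]? False
Relation: concurrent

Answer: concurrent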